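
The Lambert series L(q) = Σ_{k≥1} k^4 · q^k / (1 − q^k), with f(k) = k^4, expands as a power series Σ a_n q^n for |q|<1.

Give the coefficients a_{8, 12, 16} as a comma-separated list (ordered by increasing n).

4369, 22386, 69905

n=8: 8·1 4·2 2·4 1·8  f→[4096+256+16+1]=4369
[q^12] f(1)=1,f(2)=16,f(3)=81,f(4)=256,f(6)=1296,f(12)=20736 ⇒ 22386
q^16  k|16↦f(k): 16:65536 8:4096 4:256 2:16 1:1  a_16=69905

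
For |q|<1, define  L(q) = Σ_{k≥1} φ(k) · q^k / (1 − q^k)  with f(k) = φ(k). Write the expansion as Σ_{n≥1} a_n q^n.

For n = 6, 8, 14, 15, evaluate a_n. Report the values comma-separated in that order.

q^6  k|6↦φ(k): 1:1 2:1 3:2 6:2  a_6=6
n=8: 1·8 2·4 4·2 8·1  φ→[1+1+2+4]=8
[q^14] φ(1)=1,φ(2)=1,φ(7)=6,φ(14)=6 ⇒ 14
[q^15] φ(1)=1,φ(3)=2,φ(5)=4,φ(15)=8 ⇒ 15

6, 8, 14, 15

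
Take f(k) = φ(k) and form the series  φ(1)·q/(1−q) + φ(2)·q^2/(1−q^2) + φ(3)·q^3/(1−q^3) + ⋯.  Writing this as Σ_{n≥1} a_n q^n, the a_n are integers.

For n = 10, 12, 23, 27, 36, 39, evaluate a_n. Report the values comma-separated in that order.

d|10:{1,2,5,10}  Σφ=1+1+4+4=10
n=12: 12·1 6·2 4·3 3·4 2·6 1·12  φ→[4+2+2+2+1+1]=12
[q^23] φ(1)=1,φ(23)=22 ⇒ 23
[q^27] φ(1)=1,φ(3)=2,φ(9)=6,φ(27)=18 ⇒ 27
n=36: 1·36 2·18 3·12 4·9 6·6 9·4 12·3 18·2 36·1  φ→[1+1+2+2+2+6+4+6+12]=36
q^39  k|39↦φ(k): 39:24 13:12 3:2 1:1  a_39=39

10, 12, 23, 27, 36, 39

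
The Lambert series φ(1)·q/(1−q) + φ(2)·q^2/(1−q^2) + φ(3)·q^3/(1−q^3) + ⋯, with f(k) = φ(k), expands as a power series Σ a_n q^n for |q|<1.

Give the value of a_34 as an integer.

n=34: 1·34 2·17 17·2 34·1  φ→[1+1+16+16]=34

a_34 = 34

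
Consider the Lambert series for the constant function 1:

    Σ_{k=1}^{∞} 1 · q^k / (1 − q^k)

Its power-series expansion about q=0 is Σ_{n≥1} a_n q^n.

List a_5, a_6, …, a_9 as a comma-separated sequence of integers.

2, 4, 2, 4, 3

d|5:{5,1}  Σf=1+1=2
n=6: 6·1 3·2 2·3 1·6  f→[1+1+1+1]=4
d|7:{1,7}  Σf=1+1=2
q^8  k|8↦f(k): 1:1 2:1 4:1 8:1  a_8=4
q^9  k|9↦f(k): 1:1 3:1 9:1  a_9=3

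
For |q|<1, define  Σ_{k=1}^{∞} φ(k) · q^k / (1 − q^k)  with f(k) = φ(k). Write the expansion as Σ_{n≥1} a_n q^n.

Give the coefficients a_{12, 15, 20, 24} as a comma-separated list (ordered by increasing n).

q^12  k|12↦φ(k): 12:4 6:2 4:2 3:2 2:1 1:1  a_12=12
q^15  k|15↦φ(k): 1:1 3:2 5:4 15:8  a_15=15
n=20: 1·20 2·10 4·5 5·4 10·2 20·1  φ→[1+1+2+4+4+8]=20
d|24:{24,12,8,6,4,3,2,1}  Σφ=8+4+4+2+2+2+1+1=24

12, 15, 20, 24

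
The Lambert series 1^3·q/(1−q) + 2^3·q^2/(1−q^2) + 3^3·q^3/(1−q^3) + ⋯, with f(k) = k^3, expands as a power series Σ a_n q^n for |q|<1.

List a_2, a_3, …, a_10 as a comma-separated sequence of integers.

9, 28, 73, 126, 252, 344, 585, 757, 1134

n=2: 2·1 1·2  f→[8+1]=9
q^3  k|3↦f(k): 1:1 3:27  a_3=28
d|4:{4,2,1}  Σf=64+8+1=73
[q^5] f(5)=125,f(1)=1 ⇒ 126
d|6:{6,3,2,1}  Σf=216+27+8+1=252
d|7:{7,1}  Σf=343+1=344
n=8: 1·8 2·4 4·2 8·1  f→[1+8+64+512]=585
[q^9] f(9)=729,f(3)=27,f(1)=1 ⇒ 757
d|10:{1,2,5,10}  Σf=1+8+125+1000=1134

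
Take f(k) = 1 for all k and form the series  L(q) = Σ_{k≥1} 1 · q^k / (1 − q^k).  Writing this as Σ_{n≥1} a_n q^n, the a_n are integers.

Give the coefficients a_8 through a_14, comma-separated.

4, 3, 4, 2, 6, 2, 4

n=8: 8·1 4·2 2·4 1·8  f→[1+1+1+1]=4
d|9:{1,3,9}  Σf=1+1+1=3
d|10:{10,5,2,1}  Σf=1+1+1+1=4
d|11:{1,11}  Σf=1+1=2
q^12  k|12↦f(k): 12:1 6:1 4:1 3:1 2:1 1:1  a_12=6
d|13:{1,13}  Σf=1+1=2
q^14  k|14↦f(k): 14:1 7:1 2:1 1:1  a_14=4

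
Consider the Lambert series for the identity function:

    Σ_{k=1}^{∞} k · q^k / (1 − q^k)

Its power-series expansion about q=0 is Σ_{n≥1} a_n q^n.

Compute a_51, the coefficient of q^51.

[q^51] f(51)=51,f(17)=17,f(3)=3,f(1)=1 ⇒ 72

a_51 = 72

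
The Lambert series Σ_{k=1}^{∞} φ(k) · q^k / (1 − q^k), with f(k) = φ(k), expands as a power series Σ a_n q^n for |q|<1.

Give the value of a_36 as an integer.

q^36  k|36↦φ(k): 1:1 2:1 3:2 4:2 6:2 9:6 12:4 18:6 36:12  a_36=36

a_36 = 36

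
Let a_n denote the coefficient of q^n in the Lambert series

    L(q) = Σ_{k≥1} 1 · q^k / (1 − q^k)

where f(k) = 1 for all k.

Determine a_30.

a_30 = 8

[q^30] f(1)=1,f(2)=1,f(3)=1,f(5)=1,f(6)=1,f(10)=1,f(15)=1,f(30)=1 ⇒ 8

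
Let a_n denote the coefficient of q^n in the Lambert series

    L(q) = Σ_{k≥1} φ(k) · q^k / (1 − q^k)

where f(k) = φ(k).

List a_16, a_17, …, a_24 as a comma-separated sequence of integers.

q^16  k|16↦φ(k): 16:8 8:4 4:2 2:1 1:1  a_16=16
[q^17] φ(17)=16,φ(1)=1 ⇒ 17
d|18:{18,9,6,3,2,1}  Σφ=6+6+2+2+1+1=18
n=19: 19·1 1·19  φ→[18+1]=19
n=20: 1·20 2·10 4·5 5·4 10·2 20·1  φ→[1+1+2+4+4+8]=20
q^21  k|21↦φ(k): 21:12 7:6 3:2 1:1  a_21=21
[q^22] φ(22)=10,φ(11)=10,φ(2)=1,φ(1)=1 ⇒ 22
q^23  k|23↦φ(k): 1:1 23:22  a_23=23
n=24: 1·24 2·12 3·8 4·6 6·4 8·3 12·2 24·1  φ→[1+1+2+2+2+4+4+8]=24

16, 17, 18, 19, 20, 21, 22, 23, 24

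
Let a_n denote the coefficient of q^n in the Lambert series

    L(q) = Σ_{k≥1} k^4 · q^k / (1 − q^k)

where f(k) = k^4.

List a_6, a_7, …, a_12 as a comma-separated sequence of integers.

1394, 2402, 4369, 6643, 10642, 14642, 22386

[q^6] f(6)=1296,f(3)=81,f(2)=16,f(1)=1 ⇒ 1394
d|7:{1,7}  Σf=1+2401=2402
[q^8] f(8)=4096,f(4)=256,f(2)=16,f(1)=1 ⇒ 4369
[q^9] f(9)=6561,f(3)=81,f(1)=1 ⇒ 6643
q^10  k|10↦f(k): 1:1 2:16 5:625 10:10000  a_10=10642
[q^11] f(1)=1,f(11)=14641 ⇒ 14642
q^12  k|12↦f(k): 1:1 2:16 3:81 4:256 6:1296 12:20736  a_12=22386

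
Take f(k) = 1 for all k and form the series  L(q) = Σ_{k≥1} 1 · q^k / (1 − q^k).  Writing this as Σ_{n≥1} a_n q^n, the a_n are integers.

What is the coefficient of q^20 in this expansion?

a_20 = 6

d|20:{1,2,4,5,10,20}  Σf=1+1+1+1+1+1=6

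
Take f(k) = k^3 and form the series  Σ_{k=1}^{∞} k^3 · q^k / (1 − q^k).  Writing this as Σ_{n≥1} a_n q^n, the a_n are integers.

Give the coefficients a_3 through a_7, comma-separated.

[q^3] f(3)=27,f(1)=1 ⇒ 28
q^4  k|4↦f(k): 1:1 2:8 4:64  a_4=73
d|5:{1,5}  Σf=1+125=126
[q^6] f(6)=216,f(3)=27,f(2)=8,f(1)=1 ⇒ 252
n=7: 7·1 1·7  f→[343+1]=344

28, 73, 126, 252, 344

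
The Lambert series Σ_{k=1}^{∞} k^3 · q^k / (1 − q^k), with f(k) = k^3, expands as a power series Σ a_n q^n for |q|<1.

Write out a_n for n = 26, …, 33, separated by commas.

q^26  k|26↦f(k): 26:17576 13:2197 2:8 1:1  a_26=19782
q^27  k|27↦f(k): 1:1 3:27 9:729 27:19683  a_27=20440
n=28: 1·28 2·14 4·7 7·4 14·2 28·1  f→[1+8+64+343+2744+21952]=25112
d|29:{29,1}  Σf=24389+1=24390
n=30: 1·30 2·15 3·10 5·6 6·5 10·3 15·2 30·1  f→[1+8+27+125+216+1000+3375+27000]=31752
q^31  k|31↦f(k): 31:29791 1:1  a_31=29792
d|32:{32,16,8,4,2,1}  Σf=32768+4096+512+64+8+1=37449
q^33  k|33↦f(k): 33:35937 11:1331 3:27 1:1  a_33=37296

19782, 20440, 25112, 24390, 31752, 29792, 37449, 37296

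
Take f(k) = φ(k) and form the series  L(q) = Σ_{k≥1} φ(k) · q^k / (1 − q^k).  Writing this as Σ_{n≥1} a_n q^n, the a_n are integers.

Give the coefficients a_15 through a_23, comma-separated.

d|15:{1,3,5,15}  Σφ=1+2+4+8=15
[q^16] φ(1)=1,φ(2)=1,φ(4)=2,φ(8)=4,φ(16)=8 ⇒ 16
[q^17] φ(17)=16,φ(1)=1 ⇒ 17
[q^18] φ(1)=1,φ(2)=1,φ(3)=2,φ(6)=2,φ(9)=6,φ(18)=6 ⇒ 18
d|19:{1,19}  Σφ=1+18=19
d|20:{20,10,5,4,2,1}  Σφ=8+4+4+2+1+1=20
[q^21] φ(1)=1,φ(3)=2,φ(7)=6,φ(21)=12 ⇒ 21
[q^22] φ(22)=10,φ(11)=10,φ(2)=1,φ(1)=1 ⇒ 22
q^23  k|23↦φ(k): 23:22 1:1  a_23=23

15, 16, 17, 18, 19, 20, 21, 22, 23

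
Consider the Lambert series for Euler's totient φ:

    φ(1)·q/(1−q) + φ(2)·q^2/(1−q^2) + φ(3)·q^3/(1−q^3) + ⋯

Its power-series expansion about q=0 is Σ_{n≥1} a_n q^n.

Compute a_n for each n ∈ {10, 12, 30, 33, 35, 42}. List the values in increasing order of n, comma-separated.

d|10:{10,5,2,1}  Σφ=4+4+1+1=10
d|12:{1,2,3,4,6,12}  Σφ=1+1+2+2+2+4=12
q^30  k|30↦φ(k): 30:8 15:8 10:4 6:2 5:4 3:2 2:1 1:1  a_30=30
q^33  k|33↦φ(k): 33:20 11:10 3:2 1:1  a_33=33
[q^35] φ(35)=24,φ(7)=6,φ(5)=4,φ(1)=1 ⇒ 35
q^42  k|42↦φ(k): 1:1 2:1 3:2 6:2 7:6 14:6 21:12 42:12  a_42=42

10, 12, 30, 33, 35, 42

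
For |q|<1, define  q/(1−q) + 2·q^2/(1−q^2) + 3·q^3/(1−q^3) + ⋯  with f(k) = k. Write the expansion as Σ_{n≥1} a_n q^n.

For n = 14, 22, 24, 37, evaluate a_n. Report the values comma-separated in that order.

n=14: 14·1 7·2 2·7 1·14  f→[14+7+2+1]=24
[q^22] f(22)=22,f(11)=11,f(2)=2,f(1)=1 ⇒ 36
q^24  k|24↦f(k): 24:24 12:12 8:8 6:6 4:4 3:3 2:2 1:1  a_24=60
[q^37] f(1)=1,f(37)=37 ⇒ 38

24, 36, 60, 38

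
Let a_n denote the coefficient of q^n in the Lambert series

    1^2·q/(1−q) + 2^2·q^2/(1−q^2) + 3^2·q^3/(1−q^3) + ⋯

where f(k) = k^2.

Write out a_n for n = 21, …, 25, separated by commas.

d|21:{21,7,3,1}  Σf=441+49+9+1=500
n=22: 22·1 11·2 2·11 1·22  f→[484+121+4+1]=610
d|23:{23,1}  Σf=529+1=530
n=24: 1·24 2·12 3·8 4·6 6·4 8·3 12·2 24·1  f→[1+4+9+16+36+64+144+576]=850
q^25  k|25↦f(k): 25:625 5:25 1:1  a_25=651

500, 610, 530, 850, 651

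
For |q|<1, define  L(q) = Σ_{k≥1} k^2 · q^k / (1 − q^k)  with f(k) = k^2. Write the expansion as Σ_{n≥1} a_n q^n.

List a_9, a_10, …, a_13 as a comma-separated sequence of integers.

91, 130, 122, 210, 170

q^9  k|9↦f(k): 1:1 3:9 9:81  a_9=91
n=10: 10·1 5·2 2·5 1·10  f→[100+25+4+1]=130
d|11:{1,11}  Σf=1+121=122
q^12  k|12↦f(k): 1:1 2:4 3:9 4:16 6:36 12:144  a_12=210
q^13  k|13↦f(k): 1:1 13:169  a_13=170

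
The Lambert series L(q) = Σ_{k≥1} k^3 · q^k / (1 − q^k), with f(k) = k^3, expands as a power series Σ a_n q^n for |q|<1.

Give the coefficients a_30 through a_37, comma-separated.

n=30: 30·1 15·2 10·3 6·5 5·6 3·10 2·15 1·30  f→[27000+3375+1000+216+125+27+8+1]=31752
n=31: 1·31 31·1  f→[1+29791]=29792
n=32: 32·1 16·2 8·4 4·8 2·16 1·32  f→[32768+4096+512+64+8+1]=37449
n=33: 1·33 3·11 11·3 33·1  f→[1+27+1331+35937]=37296
[q^34] f(1)=1,f(2)=8,f(17)=4913,f(34)=39304 ⇒ 44226
q^35  k|35↦f(k): 35:42875 7:343 5:125 1:1  a_35=43344
n=36: 1·36 2·18 3·12 4·9 6·6 9·4 12·3 18·2 36·1  f→[1+8+27+64+216+729+1728+5832+46656]=55261
q^37  k|37↦f(k): 37:50653 1:1  a_37=50654

31752, 29792, 37449, 37296, 44226, 43344, 55261, 50654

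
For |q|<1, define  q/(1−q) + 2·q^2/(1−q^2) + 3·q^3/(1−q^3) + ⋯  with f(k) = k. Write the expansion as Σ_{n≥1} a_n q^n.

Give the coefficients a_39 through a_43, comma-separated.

n=39: 39·1 13·3 3·13 1·39  f→[39+13+3+1]=56
n=40: 40·1 20·2 10·4 8·5 5·8 4·10 2·20 1·40  f→[40+20+10+8+5+4+2+1]=90
[q^41] f(41)=41,f(1)=1 ⇒ 42
d|42:{1,2,3,6,7,14,21,42}  Σf=1+2+3+6+7+14+21+42=96
q^43  k|43↦f(k): 43:43 1:1  a_43=44

56, 90, 42, 96, 44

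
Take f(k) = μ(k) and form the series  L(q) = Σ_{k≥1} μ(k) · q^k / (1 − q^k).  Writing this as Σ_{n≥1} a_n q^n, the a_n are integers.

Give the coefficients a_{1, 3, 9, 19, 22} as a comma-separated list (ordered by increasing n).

q^1  k|1↦μ(k): 1:1  a_1=1
n=3: 1·3 3·1  μ→[1+(-1)]=0
d|9:{1,3,9}  Σμ=1+(-1)+0=0
[q^19] μ(1)=1,μ(19)=-1 ⇒ 0
d|22:{1,2,11,22}  Σμ=1+(-1)+(-1)+1=0

1, 0, 0, 0, 0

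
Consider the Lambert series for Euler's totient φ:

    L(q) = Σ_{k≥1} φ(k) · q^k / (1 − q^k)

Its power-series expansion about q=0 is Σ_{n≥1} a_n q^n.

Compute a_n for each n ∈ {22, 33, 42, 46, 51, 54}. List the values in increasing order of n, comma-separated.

[q^22] φ(1)=1,φ(2)=1,φ(11)=10,φ(22)=10 ⇒ 22
d|33:{1,3,11,33}  Σφ=1+2+10+20=33
[q^42] φ(1)=1,φ(2)=1,φ(3)=2,φ(6)=2,φ(7)=6,φ(14)=6,φ(21)=12,φ(42)=12 ⇒ 42
n=46: 1·46 2·23 23·2 46·1  φ→[1+1+22+22]=46
[q^51] φ(51)=32,φ(17)=16,φ(3)=2,φ(1)=1 ⇒ 51
n=54: 1·54 2·27 3·18 6·9 9·6 18·3 27·2 54·1  φ→[1+1+2+2+6+6+18+18]=54

22, 33, 42, 46, 51, 54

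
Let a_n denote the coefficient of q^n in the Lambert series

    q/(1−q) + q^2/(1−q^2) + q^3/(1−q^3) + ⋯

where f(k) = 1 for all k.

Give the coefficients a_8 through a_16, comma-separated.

q^8  k|8↦f(k): 1:1 2:1 4:1 8:1  a_8=4
n=9: 9·1 3·3 1·9  f→[1+1+1]=3
d|10:{1,2,5,10}  Σf=1+1+1+1=4
q^11  k|11↦f(k): 11:1 1:1  a_11=2
[q^12] f(1)=1,f(2)=1,f(3)=1,f(4)=1,f(6)=1,f(12)=1 ⇒ 6
d|13:{1,13}  Σf=1+1=2
q^14  k|14↦f(k): 14:1 7:1 2:1 1:1  a_14=4
d|15:{1,3,5,15}  Σf=1+1+1+1=4
[q^16] f(16)=1,f(8)=1,f(4)=1,f(2)=1,f(1)=1 ⇒ 5

4, 3, 4, 2, 6, 2, 4, 4, 5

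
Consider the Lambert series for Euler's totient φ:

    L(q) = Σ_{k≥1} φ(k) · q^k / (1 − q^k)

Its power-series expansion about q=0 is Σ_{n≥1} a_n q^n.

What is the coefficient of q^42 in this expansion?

d|42:{1,2,3,6,7,14,21,42}  Σφ=1+1+2+2+6+6+12+12=42

a_42 = 42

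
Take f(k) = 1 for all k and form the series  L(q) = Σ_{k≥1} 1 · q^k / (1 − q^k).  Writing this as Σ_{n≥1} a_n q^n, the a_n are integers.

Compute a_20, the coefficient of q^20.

a_20 = 6

q^20  k|20↦f(k): 20:1 10:1 5:1 4:1 2:1 1:1  a_20=6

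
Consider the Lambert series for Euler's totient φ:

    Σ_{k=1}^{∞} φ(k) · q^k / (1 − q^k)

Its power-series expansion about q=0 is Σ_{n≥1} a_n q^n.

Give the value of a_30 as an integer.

[q^30] φ(30)=8,φ(15)=8,φ(10)=4,φ(6)=2,φ(5)=4,φ(3)=2,φ(2)=1,φ(1)=1 ⇒ 30

a_30 = 30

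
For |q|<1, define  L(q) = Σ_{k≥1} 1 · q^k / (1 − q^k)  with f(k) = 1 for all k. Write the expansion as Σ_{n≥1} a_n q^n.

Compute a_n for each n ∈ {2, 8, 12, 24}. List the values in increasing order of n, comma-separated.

2, 4, 6, 8

n=2: 2·1 1·2  f→[1+1]=2
d|8:{1,2,4,8}  Σf=1+1+1+1=4
[q^12] f(12)=1,f(6)=1,f(4)=1,f(3)=1,f(2)=1,f(1)=1 ⇒ 6
q^24  k|24↦f(k): 1:1 2:1 3:1 4:1 6:1 8:1 12:1 24:1  a_24=8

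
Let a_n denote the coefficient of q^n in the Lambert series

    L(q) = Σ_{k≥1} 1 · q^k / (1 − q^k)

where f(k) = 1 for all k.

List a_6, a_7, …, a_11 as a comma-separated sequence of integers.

4, 2, 4, 3, 4, 2

[q^6] f(1)=1,f(2)=1,f(3)=1,f(6)=1 ⇒ 4
d|7:{1,7}  Σf=1+1=2
q^8  k|8↦f(k): 8:1 4:1 2:1 1:1  a_8=4
[q^9] f(1)=1,f(3)=1,f(9)=1 ⇒ 3
n=10: 1·10 2·5 5·2 10·1  f→[1+1+1+1]=4
[q^11] f(11)=1,f(1)=1 ⇒ 2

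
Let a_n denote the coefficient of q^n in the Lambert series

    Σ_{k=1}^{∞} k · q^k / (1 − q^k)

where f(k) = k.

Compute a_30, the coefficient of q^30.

a_30 = 72

[q^30] f(30)=30,f(15)=15,f(10)=10,f(6)=6,f(5)=5,f(3)=3,f(2)=2,f(1)=1 ⇒ 72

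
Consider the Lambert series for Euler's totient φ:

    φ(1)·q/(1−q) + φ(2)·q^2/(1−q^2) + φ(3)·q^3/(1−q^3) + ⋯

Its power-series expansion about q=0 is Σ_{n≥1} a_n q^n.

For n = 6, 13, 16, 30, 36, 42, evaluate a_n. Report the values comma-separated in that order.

d|6:{6,3,2,1}  Σφ=2+2+1+1=6
d|13:{13,1}  Σφ=12+1=13
[q^16] φ(16)=8,φ(8)=4,φ(4)=2,φ(2)=1,φ(1)=1 ⇒ 16
n=30: 1·30 2·15 3·10 5·6 6·5 10·3 15·2 30·1  φ→[1+1+2+4+2+4+8+8]=30
q^36  k|36↦φ(k): 36:12 18:6 12:4 9:6 6:2 4:2 3:2 2:1 1:1  a_36=36
n=42: 1·42 2·21 3·14 6·7 7·6 14·3 21·2 42·1  φ→[1+1+2+2+6+6+12+12]=42

6, 13, 16, 30, 36, 42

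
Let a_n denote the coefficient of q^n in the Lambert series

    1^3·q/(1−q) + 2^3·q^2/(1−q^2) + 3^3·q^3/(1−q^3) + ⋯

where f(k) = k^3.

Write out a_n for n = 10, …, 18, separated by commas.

d|10:{10,5,2,1}  Σf=1000+125+8+1=1134
q^11  k|11↦f(k): 11:1331 1:1  a_11=1332
n=12: 1·12 2·6 3·4 4·3 6·2 12·1  f→[1+8+27+64+216+1728]=2044
q^13  k|13↦f(k): 13:2197 1:1  a_13=2198
q^14  k|14↦f(k): 14:2744 7:343 2:8 1:1  a_14=3096
q^15  k|15↦f(k): 1:1 3:27 5:125 15:3375  a_15=3528
d|16:{16,8,4,2,1}  Σf=4096+512+64+8+1=4681
[q^17] f(1)=1,f(17)=4913 ⇒ 4914
q^18  k|18↦f(k): 1:1 2:8 3:27 6:216 9:729 18:5832  a_18=6813

1134, 1332, 2044, 2198, 3096, 3528, 4681, 4914, 6813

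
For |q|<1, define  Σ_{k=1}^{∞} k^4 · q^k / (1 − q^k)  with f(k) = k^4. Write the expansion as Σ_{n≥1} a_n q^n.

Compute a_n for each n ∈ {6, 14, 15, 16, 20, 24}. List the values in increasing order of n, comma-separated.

n=6: 1·6 2·3 3·2 6·1  f→[1+16+81+1296]=1394
q^14  k|14↦f(k): 1:1 2:16 7:2401 14:38416  a_14=40834
n=15: 1·15 3·5 5·3 15·1  f→[1+81+625+50625]=51332
d|16:{16,8,4,2,1}  Σf=65536+4096+256+16+1=69905
d|20:{20,10,5,4,2,1}  Σf=160000+10000+625+256+16+1=170898
d|24:{24,12,8,6,4,3,2,1}  Σf=331776+20736+4096+1296+256+81+16+1=358258

1394, 40834, 51332, 69905, 170898, 358258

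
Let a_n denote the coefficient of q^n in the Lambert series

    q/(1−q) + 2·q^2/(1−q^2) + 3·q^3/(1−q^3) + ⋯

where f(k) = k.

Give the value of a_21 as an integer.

[q^21] f(21)=21,f(7)=7,f(3)=3,f(1)=1 ⇒ 32

a_21 = 32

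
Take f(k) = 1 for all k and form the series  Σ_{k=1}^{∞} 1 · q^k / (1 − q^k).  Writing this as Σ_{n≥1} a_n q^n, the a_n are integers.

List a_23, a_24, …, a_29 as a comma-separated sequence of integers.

q^23  k|23↦f(k): 1:1 23:1  a_23=2
[q^24] f(1)=1,f(2)=1,f(3)=1,f(4)=1,f(6)=1,f(8)=1,f(12)=1,f(24)=1 ⇒ 8
[q^25] f(1)=1,f(5)=1,f(25)=1 ⇒ 3
q^26  k|26↦f(k): 1:1 2:1 13:1 26:1  a_26=4
d|27:{1,3,9,27}  Σf=1+1+1+1=4
[q^28] f(28)=1,f(14)=1,f(7)=1,f(4)=1,f(2)=1,f(1)=1 ⇒ 6
n=29: 1·29 29·1  f→[1+1]=2

2, 8, 3, 4, 4, 6, 2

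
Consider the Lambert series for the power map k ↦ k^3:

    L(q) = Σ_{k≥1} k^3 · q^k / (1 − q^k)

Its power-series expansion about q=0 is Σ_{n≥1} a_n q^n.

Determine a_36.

n=36: 36·1 18·2 12·3 9·4 6·6 4·9 3·12 2·18 1·36  f→[46656+5832+1728+729+216+64+27+8+1]=55261

a_36 = 55261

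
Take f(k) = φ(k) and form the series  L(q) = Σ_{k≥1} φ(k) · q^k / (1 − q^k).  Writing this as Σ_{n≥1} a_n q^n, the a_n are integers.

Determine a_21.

q^21  k|21↦φ(k): 21:12 7:6 3:2 1:1  a_21=21

a_21 = 21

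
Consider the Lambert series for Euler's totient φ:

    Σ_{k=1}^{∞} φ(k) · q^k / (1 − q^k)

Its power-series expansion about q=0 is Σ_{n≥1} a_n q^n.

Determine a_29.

q^29  k|29↦φ(k): 29:28 1:1  a_29=29

a_29 = 29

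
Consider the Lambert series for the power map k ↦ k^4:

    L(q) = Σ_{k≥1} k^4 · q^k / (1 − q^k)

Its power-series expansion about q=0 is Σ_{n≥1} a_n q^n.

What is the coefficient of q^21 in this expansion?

a_21 = 196964

d|21:{21,7,3,1}  Σf=194481+2401+81+1=196964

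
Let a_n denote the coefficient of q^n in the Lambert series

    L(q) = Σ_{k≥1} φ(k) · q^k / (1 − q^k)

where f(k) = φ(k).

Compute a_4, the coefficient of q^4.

q^4  k|4↦φ(k): 4:2 2:1 1:1  a_4=4

a_4 = 4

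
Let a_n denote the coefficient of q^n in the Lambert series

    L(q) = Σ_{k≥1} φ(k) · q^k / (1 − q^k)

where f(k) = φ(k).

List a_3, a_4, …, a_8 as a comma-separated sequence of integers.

n=3: 3·1 1·3  φ→[2+1]=3
q^4  k|4↦φ(k): 1:1 2:1 4:2  a_4=4
[q^5] φ(1)=1,φ(5)=4 ⇒ 5
n=6: 1·6 2·3 3·2 6·1  φ→[1+1+2+2]=6
q^7  k|7↦φ(k): 7:6 1:1  a_7=7
q^8  k|8↦φ(k): 1:1 2:1 4:2 8:4  a_8=8

3, 4, 5, 6, 7, 8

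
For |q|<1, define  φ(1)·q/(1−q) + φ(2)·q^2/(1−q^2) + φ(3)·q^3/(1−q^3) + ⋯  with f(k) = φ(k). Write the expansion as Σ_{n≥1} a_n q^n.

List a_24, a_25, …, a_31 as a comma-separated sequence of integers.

q^24  k|24↦φ(k): 24:8 12:4 8:4 6:2 4:2 3:2 2:1 1:1  a_24=24
[q^25] φ(25)=20,φ(5)=4,φ(1)=1 ⇒ 25
q^26  k|26↦φ(k): 1:1 2:1 13:12 26:12  a_26=26
[q^27] φ(1)=1,φ(3)=2,φ(9)=6,φ(27)=18 ⇒ 27
[q^28] φ(1)=1,φ(2)=1,φ(4)=2,φ(7)=6,φ(14)=6,φ(28)=12 ⇒ 28
d|29:{1,29}  Σφ=1+28=29
d|30:{30,15,10,6,5,3,2,1}  Σφ=8+8+4+2+4+2+1+1=30
n=31: 1·31 31·1  φ→[1+30]=31

24, 25, 26, 27, 28, 29, 30, 31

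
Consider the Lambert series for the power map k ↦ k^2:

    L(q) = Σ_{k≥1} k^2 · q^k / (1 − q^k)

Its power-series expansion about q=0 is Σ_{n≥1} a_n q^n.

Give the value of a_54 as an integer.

q^54  k|54↦f(k): 54:2916 27:729 18:324 9:81 6:36 3:9 2:4 1:1  a_54=4100

a_54 = 4100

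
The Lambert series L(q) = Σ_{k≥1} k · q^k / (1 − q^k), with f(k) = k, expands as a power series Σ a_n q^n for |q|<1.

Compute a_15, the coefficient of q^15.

a_15 = 24

d|15:{1,3,5,15}  Σf=1+3+5+15=24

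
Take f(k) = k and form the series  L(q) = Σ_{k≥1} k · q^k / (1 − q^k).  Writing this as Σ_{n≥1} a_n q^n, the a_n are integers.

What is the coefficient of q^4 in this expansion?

n=4: 1·4 2·2 4·1  f→[1+2+4]=7

a_4 = 7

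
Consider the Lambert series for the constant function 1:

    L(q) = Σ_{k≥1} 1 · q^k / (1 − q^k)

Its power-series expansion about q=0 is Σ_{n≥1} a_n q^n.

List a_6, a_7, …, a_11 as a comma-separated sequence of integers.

4, 2, 4, 3, 4, 2

d|6:{1,2,3,6}  Σf=1+1+1+1=4
[q^7] f(7)=1,f(1)=1 ⇒ 2
q^8  k|8↦f(k): 1:1 2:1 4:1 8:1  a_8=4
d|9:{1,3,9}  Σf=1+1+1=3
q^10  k|10↦f(k): 10:1 5:1 2:1 1:1  a_10=4
n=11: 11·1 1·11  f→[1+1]=2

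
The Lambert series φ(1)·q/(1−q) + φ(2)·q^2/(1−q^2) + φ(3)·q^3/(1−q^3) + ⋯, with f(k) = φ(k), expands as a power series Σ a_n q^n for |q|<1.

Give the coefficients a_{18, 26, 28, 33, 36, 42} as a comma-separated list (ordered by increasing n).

[q^18] φ(1)=1,φ(2)=1,φ(3)=2,φ(6)=2,φ(9)=6,φ(18)=6 ⇒ 18
[q^26] φ(26)=12,φ(13)=12,φ(2)=1,φ(1)=1 ⇒ 26
[q^28] φ(1)=1,φ(2)=1,φ(4)=2,φ(7)=6,φ(14)=6,φ(28)=12 ⇒ 28
[q^33] φ(1)=1,φ(3)=2,φ(11)=10,φ(33)=20 ⇒ 33
n=36: 36·1 18·2 12·3 9·4 6·6 4·9 3·12 2·18 1·36  φ→[12+6+4+6+2+2+2+1+1]=36
q^42  k|42↦φ(k): 1:1 2:1 3:2 6:2 7:6 14:6 21:12 42:12  a_42=42

18, 26, 28, 33, 36, 42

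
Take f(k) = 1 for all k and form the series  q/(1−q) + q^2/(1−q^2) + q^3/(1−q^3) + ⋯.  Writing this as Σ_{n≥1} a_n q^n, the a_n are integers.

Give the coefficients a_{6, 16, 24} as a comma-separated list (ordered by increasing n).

4, 5, 8

q^6  k|6↦f(k): 1:1 2:1 3:1 6:1  a_6=4
d|16:{1,2,4,8,16}  Σf=1+1+1+1+1=5
[q^24] f(1)=1,f(2)=1,f(3)=1,f(4)=1,f(6)=1,f(8)=1,f(12)=1,f(24)=1 ⇒ 8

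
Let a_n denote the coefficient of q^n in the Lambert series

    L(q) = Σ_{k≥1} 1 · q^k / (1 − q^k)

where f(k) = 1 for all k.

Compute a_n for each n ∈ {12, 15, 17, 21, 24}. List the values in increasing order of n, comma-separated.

q^12  k|12↦f(k): 12:1 6:1 4:1 3:1 2:1 1:1  a_12=6
n=15: 15·1 5·3 3·5 1·15  f→[1+1+1+1]=4
q^17  k|17↦f(k): 17:1 1:1  a_17=2
n=21: 1·21 3·7 7·3 21·1  f→[1+1+1+1]=4
d|24:{1,2,3,4,6,8,12,24}  Σf=1+1+1+1+1+1+1+1=8

6, 4, 2, 4, 8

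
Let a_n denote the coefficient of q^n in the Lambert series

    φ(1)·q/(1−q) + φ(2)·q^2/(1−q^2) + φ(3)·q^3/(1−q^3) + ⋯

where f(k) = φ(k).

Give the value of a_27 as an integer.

d|27:{1,3,9,27}  Σφ=1+2+6+18=27

a_27 = 27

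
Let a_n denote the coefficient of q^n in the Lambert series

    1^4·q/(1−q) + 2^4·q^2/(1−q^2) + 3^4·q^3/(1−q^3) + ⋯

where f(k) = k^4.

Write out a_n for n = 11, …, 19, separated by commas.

d|11:{1,11}  Σf=1+14641=14642
d|12:{1,2,3,4,6,12}  Σf=1+16+81+256+1296+20736=22386
d|13:{1,13}  Σf=1+28561=28562
d|14:{1,2,7,14}  Σf=1+16+2401+38416=40834
n=15: 15·1 5·3 3·5 1·15  f→[50625+625+81+1]=51332
[q^16] f(1)=1,f(2)=16,f(4)=256,f(8)=4096,f(16)=65536 ⇒ 69905
n=17: 17·1 1·17  f→[83521+1]=83522
n=18: 18·1 9·2 6·3 3·6 2·9 1·18  f→[104976+6561+1296+81+16+1]=112931
d|19:{1,19}  Σf=1+130321=130322

14642, 22386, 28562, 40834, 51332, 69905, 83522, 112931, 130322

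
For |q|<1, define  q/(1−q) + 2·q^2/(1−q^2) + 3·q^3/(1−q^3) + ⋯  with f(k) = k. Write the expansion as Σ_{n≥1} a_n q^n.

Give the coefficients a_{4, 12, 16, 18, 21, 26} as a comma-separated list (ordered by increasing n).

7, 28, 31, 39, 32, 42

n=4: 1·4 2·2 4·1  f→[1+2+4]=7
q^12  k|12↦f(k): 12:12 6:6 4:4 3:3 2:2 1:1  a_12=28
n=16: 16·1 8·2 4·4 2·8 1·16  f→[16+8+4+2+1]=31
d|18:{1,2,3,6,9,18}  Σf=1+2+3+6+9+18=39
d|21:{21,7,3,1}  Σf=21+7+3+1=32
n=26: 1·26 2·13 13·2 26·1  f→[1+2+13+26]=42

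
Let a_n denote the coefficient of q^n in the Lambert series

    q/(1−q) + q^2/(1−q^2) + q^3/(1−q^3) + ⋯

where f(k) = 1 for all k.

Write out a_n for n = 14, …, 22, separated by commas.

4, 4, 5, 2, 6, 2, 6, 4, 4

d|14:{14,7,2,1}  Σf=1+1+1+1=4
[q^15] f(15)=1,f(5)=1,f(3)=1,f(1)=1 ⇒ 4
d|16:{1,2,4,8,16}  Σf=1+1+1+1+1=5
[q^17] f(17)=1,f(1)=1 ⇒ 2
d|18:{18,9,6,3,2,1}  Σf=1+1+1+1+1+1=6
d|19:{19,1}  Σf=1+1=2
[q^20] f(20)=1,f(10)=1,f(5)=1,f(4)=1,f(2)=1,f(1)=1 ⇒ 6
q^21  k|21↦f(k): 21:1 7:1 3:1 1:1  a_21=4
q^22  k|22↦f(k): 22:1 11:1 2:1 1:1  a_22=4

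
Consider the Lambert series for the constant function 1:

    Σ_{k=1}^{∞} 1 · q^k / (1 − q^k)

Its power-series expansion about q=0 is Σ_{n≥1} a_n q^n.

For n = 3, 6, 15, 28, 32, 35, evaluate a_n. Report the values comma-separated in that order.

2, 4, 4, 6, 6, 4

[q^3] f(3)=1,f(1)=1 ⇒ 2
q^6  k|6↦f(k): 1:1 2:1 3:1 6:1  a_6=4
d|15:{1,3,5,15}  Σf=1+1+1+1=4
d|28:{28,14,7,4,2,1}  Σf=1+1+1+1+1+1=6
[q^32] f(1)=1,f(2)=1,f(4)=1,f(8)=1,f(16)=1,f(32)=1 ⇒ 6
d|35:{1,5,7,35}  Σf=1+1+1+1=4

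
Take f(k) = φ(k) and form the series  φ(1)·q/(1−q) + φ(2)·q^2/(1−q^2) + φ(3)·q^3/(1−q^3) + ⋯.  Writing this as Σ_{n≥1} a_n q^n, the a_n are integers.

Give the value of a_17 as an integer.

q^17  k|17↦φ(k): 17:16 1:1  a_17=17

a_17 = 17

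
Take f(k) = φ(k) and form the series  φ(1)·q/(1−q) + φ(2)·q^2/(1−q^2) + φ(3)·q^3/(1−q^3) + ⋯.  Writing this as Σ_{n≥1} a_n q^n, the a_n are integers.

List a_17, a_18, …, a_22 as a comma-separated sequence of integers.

d|17:{1,17}  Σφ=1+16=17
q^18  k|18↦φ(k): 1:1 2:1 3:2 6:2 9:6 18:6  a_18=18
[q^19] φ(19)=18,φ(1)=1 ⇒ 19
d|20:{20,10,5,4,2,1}  Σφ=8+4+4+2+1+1=20
d|21:{21,7,3,1}  Σφ=12+6+2+1=21
n=22: 22·1 11·2 2·11 1·22  φ→[10+10+1+1]=22

17, 18, 19, 20, 21, 22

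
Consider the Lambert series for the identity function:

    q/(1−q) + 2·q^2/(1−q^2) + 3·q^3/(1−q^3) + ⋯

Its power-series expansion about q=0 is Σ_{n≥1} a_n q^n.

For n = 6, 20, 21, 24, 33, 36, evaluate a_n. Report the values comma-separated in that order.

12, 42, 32, 60, 48, 91

d|6:{6,3,2,1}  Σf=6+3+2+1=12
d|20:{20,10,5,4,2,1}  Σf=20+10+5+4+2+1=42
d|21:{21,7,3,1}  Σf=21+7+3+1=32
d|24:{24,12,8,6,4,3,2,1}  Σf=24+12+8+6+4+3+2+1=60
n=33: 33·1 11·3 3·11 1·33  f→[33+11+3+1]=48
[q^36] f(36)=36,f(18)=18,f(12)=12,f(9)=9,f(6)=6,f(4)=4,f(3)=3,f(2)=2,f(1)=1 ⇒ 91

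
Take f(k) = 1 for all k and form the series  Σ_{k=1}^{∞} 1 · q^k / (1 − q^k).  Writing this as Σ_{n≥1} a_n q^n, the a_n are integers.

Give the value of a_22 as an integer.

[q^22] f(22)=1,f(11)=1,f(2)=1,f(1)=1 ⇒ 4

a_22 = 4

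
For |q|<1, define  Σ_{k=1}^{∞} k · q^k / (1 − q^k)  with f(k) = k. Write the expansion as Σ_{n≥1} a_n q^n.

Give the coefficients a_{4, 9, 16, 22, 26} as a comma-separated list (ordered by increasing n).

7, 13, 31, 36, 42

q^4  k|4↦f(k): 1:1 2:2 4:4  a_4=7
d|9:{9,3,1}  Σf=9+3+1=13
n=16: 1·16 2·8 4·4 8·2 16·1  f→[1+2+4+8+16]=31
q^22  k|22↦f(k): 22:22 11:11 2:2 1:1  a_22=36
d|26:{26,13,2,1}  Σf=26+13+2+1=42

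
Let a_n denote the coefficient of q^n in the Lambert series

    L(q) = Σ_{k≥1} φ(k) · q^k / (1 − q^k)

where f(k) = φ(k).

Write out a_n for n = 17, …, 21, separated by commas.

n=17: 1·17 17·1  φ→[1+16]=17
q^18  k|18↦φ(k): 18:6 9:6 6:2 3:2 2:1 1:1  a_18=18
d|19:{1,19}  Σφ=1+18=19
d|20:{1,2,4,5,10,20}  Σφ=1+1+2+4+4+8=20
n=21: 21·1 7·3 3·7 1·21  φ→[12+6+2+1]=21

17, 18, 19, 20, 21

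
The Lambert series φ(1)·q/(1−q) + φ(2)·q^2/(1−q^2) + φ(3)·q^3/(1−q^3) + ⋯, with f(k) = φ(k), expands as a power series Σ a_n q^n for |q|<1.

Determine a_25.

q^25  k|25↦φ(k): 1:1 5:4 25:20  a_25=25

a_25 = 25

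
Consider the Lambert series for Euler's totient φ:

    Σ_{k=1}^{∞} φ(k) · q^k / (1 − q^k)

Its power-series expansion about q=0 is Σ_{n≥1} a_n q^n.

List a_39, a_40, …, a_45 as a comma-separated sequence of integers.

d|39:{1,3,13,39}  Σφ=1+2+12+24=39
q^40  k|40↦φ(k): 1:1 2:1 4:2 5:4 8:4 10:4 20:8 40:16  a_40=40
q^41  k|41↦φ(k): 41:40 1:1  a_41=41
d|42:{1,2,3,6,7,14,21,42}  Σφ=1+1+2+2+6+6+12+12=42
n=43: 43·1 1·43  φ→[42+1]=43
[q^44] φ(1)=1,φ(2)=1,φ(4)=2,φ(11)=10,φ(22)=10,φ(44)=20 ⇒ 44
[q^45] φ(1)=1,φ(3)=2,φ(5)=4,φ(9)=6,φ(15)=8,φ(45)=24 ⇒ 45

39, 40, 41, 42, 43, 44, 45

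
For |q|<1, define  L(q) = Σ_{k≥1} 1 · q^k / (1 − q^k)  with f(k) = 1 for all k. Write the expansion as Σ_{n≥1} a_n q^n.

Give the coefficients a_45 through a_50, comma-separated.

[q^45] f(1)=1,f(3)=1,f(5)=1,f(9)=1,f(15)=1,f(45)=1 ⇒ 6
n=46: 46·1 23·2 2·23 1·46  f→[1+1+1+1]=4
[q^47] f(1)=1,f(47)=1 ⇒ 2
n=48: 48·1 24·2 16·3 12·4 8·6 6·8 4·12 3·16 2·24 1·48  f→[1+1+1+1+1+1+1+1+1+1]=10
[q^49] f(1)=1,f(7)=1,f(49)=1 ⇒ 3
n=50: 50·1 25·2 10·5 5·10 2·25 1·50  f→[1+1+1+1+1+1]=6

6, 4, 2, 10, 3, 6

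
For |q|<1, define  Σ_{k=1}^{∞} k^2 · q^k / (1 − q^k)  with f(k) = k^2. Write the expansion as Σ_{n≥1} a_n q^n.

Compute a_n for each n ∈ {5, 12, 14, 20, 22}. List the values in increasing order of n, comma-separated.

d|5:{5,1}  Σf=25+1=26
[q^12] f(12)=144,f(6)=36,f(4)=16,f(3)=9,f(2)=4,f(1)=1 ⇒ 210
q^14  k|14↦f(k): 1:1 2:4 7:49 14:196  a_14=250
d|20:{1,2,4,5,10,20}  Σf=1+4+16+25+100+400=546
n=22: 1·22 2·11 11·2 22·1  f→[1+4+121+484]=610

26, 210, 250, 546, 610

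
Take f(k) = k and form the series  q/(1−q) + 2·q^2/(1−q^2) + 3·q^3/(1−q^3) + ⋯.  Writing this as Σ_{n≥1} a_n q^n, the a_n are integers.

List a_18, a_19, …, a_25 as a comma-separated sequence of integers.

[q^18] f(1)=1,f(2)=2,f(3)=3,f(6)=6,f(9)=9,f(18)=18 ⇒ 39
[q^19] f(19)=19,f(1)=1 ⇒ 20
d|20:{20,10,5,4,2,1}  Σf=20+10+5+4+2+1=42
q^21  k|21↦f(k): 21:21 7:7 3:3 1:1  a_21=32
[q^22] f(22)=22,f(11)=11,f(2)=2,f(1)=1 ⇒ 36
q^23  k|23↦f(k): 23:23 1:1  a_23=24
q^24  k|24↦f(k): 24:24 12:12 8:8 6:6 4:4 3:3 2:2 1:1  a_24=60
d|25:{1,5,25}  Σf=1+5+25=31

39, 20, 42, 32, 36, 24, 60, 31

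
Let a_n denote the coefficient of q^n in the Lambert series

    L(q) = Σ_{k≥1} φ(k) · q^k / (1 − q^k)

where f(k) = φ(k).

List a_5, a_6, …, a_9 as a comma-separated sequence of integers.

n=5: 1·5 5·1  φ→[1+4]=5
[q^6] φ(6)=2,φ(3)=2,φ(2)=1,φ(1)=1 ⇒ 6
q^7  k|7↦φ(k): 1:1 7:6  a_7=7
q^8  k|8↦φ(k): 1:1 2:1 4:2 8:4  a_8=8
d|9:{1,3,9}  Σφ=1+2+6=9

5, 6, 7, 8, 9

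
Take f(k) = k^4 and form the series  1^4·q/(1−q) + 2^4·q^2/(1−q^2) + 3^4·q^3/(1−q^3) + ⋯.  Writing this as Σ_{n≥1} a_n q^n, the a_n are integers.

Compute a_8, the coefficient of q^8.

a_8 = 4369

d|8:{1,2,4,8}  Σf=1+16+256+4096=4369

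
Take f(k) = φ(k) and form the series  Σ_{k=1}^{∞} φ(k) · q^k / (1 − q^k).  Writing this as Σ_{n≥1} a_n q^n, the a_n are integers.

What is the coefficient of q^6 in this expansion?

d|6:{1,2,3,6}  Σφ=1+1+2+2=6

a_6 = 6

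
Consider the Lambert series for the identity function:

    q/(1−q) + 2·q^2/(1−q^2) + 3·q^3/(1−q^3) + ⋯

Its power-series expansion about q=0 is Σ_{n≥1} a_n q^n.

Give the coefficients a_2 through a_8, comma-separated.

n=2: 2·1 1·2  f→[2+1]=3
q^3  k|3↦f(k): 3:3 1:1  a_3=4
[q^4] f(1)=1,f(2)=2,f(4)=4 ⇒ 7
[q^5] f(5)=5,f(1)=1 ⇒ 6
q^6  k|6↦f(k): 1:1 2:2 3:3 6:6  a_6=12
q^7  k|7↦f(k): 1:1 7:7  a_7=8
[q^8] f(1)=1,f(2)=2,f(4)=4,f(8)=8 ⇒ 15

3, 4, 7, 6, 12, 8, 15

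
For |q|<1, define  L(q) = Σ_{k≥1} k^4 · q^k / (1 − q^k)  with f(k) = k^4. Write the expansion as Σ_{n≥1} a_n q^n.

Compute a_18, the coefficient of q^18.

n=18: 1·18 2·9 3·6 6·3 9·2 18·1  f→[1+16+81+1296+6561+104976]=112931

a_18 = 112931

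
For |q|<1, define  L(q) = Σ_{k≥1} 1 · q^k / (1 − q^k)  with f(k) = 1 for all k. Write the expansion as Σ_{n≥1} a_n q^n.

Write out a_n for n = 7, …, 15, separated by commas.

2, 4, 3, 4, 2, 6, 2, 4, 4

d|7:{7,1}  Σf=1+1=2
q^8  k|8↦f(k): 8:1 4:1 2:1 1:1  a_8=4
[q^9] f(1)=1,f(3)=1,f(9)=1 ⇒ 3
n=10: 1·10 2·5 5·2 10·1  f→[1+1+1+1]=4
q^11  k|11↦f(k): 1:1 11:1  a_11=2
d|12:{12,6,4,3,2,1}  Σf=1+1+1+1+1+1=6
[q^13] f(1)=1,f(13)=1 ⇒ 2
q^14  k|14↦f(k): 1:1 2:1 7:1 14:1  a_14=4
d|15:{1,3,5,15}  Σf=1+1+1+1=4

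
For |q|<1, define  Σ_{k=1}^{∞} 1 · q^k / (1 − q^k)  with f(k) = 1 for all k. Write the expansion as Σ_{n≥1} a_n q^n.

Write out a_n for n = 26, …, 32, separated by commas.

q^26  k|26↦f(k): 26:1 13:1 2:1 1:1  a_26=4
n=27: 27·1 9·3 3·9 1·27  f→[1+1+1+1]=4
d|28:{28,14,7,4,2,1}  Σf=1+1+1+1+1+1=6
n=29: 29·1 1·29  f→[1+1]=2
[q^30] f(1)=1,f(2)=1,f(3)=1,f(5)=1,f(6)=1,f(10)=1,f(15)=1,f(30)=1 ⇒ 8
n=31: 31·1 1·31  f→[1+1]=2
q^32  k|32↦f(k): 32:1 16:1 8:1 4:1 2:1 1:1  a_32=6

4, 4, 6, 2, 8, 2, 6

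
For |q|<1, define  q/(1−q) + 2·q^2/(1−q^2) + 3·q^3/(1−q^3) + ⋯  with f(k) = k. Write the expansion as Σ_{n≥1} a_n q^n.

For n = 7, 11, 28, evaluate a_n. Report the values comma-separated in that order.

8, 12, 56

[q^7] f(1)=1,f(7)=7 ⇒ 8
d|11:{11,1}  Σf=11+1=12
q^28  k|28↦f(k): 28:28 14:14 7:7 4:4 2:2 1:1  a_28=56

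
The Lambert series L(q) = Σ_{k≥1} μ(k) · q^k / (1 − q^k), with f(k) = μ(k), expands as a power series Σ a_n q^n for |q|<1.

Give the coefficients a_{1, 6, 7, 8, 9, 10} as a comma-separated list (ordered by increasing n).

q^1  k|1↦μ(k): 1:1  a_1=1
n=6: 1·6 2·3 3·2 6·1  μ→[1+(-1)+(-1)+1]=0
[q^7] μ(7)=-1,μ(1)=1 ⇒ 0
n=8: 8·1 4·2 2·4 1·8  μ→[0+0+(-1)+1]=0
d|9:{9,3,1}  Σμ=0+(-1)+1=0
[q^10] μ(1)=1,μ(2)=-1,μ(5)=-1,μ(10)=1 ⇒ 0

1, 0, 0, 0, 0, 0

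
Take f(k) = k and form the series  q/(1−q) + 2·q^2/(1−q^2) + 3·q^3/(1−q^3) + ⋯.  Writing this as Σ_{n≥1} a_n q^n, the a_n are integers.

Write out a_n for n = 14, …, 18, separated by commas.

24, 24, 31, 18, 39

[q^14] f(1)=1,f(2)=2,f(7)=7,f(14)=14 ⇒ 24
q^15  k|15↦f(k): 15:15 5:5 3:3 1:1  a_15=24
[q^16] f(1)=1,f(2)=2,f(4)=4,f(8)=8,f(16)=16 ⇒ 31
q^17  k|17↦f(k): 1:1 17:17  a_17=18
n=18: 18·1 9·2 6·3 3·6 2·9 1·18  f→[18+9+6+3+2+1]=39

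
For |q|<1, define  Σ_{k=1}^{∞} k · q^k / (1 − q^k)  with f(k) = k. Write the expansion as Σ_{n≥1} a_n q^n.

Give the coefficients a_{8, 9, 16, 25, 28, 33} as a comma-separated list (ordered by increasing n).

15, 13, 31, 31, 56, 48

d|8:{8,4,2,1}  Σf=8+4+2+1=15
d|9:{9,3,1}  Σf=9+3+1=13
q^16  k|16↦f(k): 16:16 8:8 4:4 2:2 1:1  a_16=31
q^25  k|25↦f(k): 25:25 5:5 1:1  a_25=31
n=28: 1·28 2·14 4·7 7·4 14·2 28·1  f→[1+2+4+7+14+28]=56
[q^33] f(1)=1,f(3)=3,f(11)=11,f(33)=33 ⇒ 48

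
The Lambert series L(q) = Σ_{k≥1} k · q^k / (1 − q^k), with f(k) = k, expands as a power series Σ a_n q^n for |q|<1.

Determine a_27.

q^27  k|27↦f(k): 27:27 9:9 3:3 1:1  a_27=40

a_27 = 40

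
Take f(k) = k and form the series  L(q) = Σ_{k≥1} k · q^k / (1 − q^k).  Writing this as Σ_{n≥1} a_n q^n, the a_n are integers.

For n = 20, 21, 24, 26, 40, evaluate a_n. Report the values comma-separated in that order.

42, 32, 60, 42, 90

q^20  k|20↦f(k): 20:20 10:10 5:5 4:4 2:2 1:1  a_20=42
[q^21] f(21)=21,f(7)=7,f(3)=3,f(1)=1 ⇒ 32
[q^24] f(24)=24,f(12)=12,f(8)=8,f(6)=6,f(4)=4,f(3)=3,f(2)=2,f(1)=1 ⇒ 60
q^26  k|26↦f(k): 26:26 13:13 2:2 1:1  a_26=42
d|40:{1,2,4,5,8,10,20,40}  Σf=1+2+4+5+8+10+20+40=90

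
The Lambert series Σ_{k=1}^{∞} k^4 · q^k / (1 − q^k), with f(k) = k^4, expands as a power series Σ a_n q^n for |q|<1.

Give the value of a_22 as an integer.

[q^22] f(1)=1,f(2)=16,f(11)=14641,f(22)=234256 ⇒ 248914

a_22 = 248914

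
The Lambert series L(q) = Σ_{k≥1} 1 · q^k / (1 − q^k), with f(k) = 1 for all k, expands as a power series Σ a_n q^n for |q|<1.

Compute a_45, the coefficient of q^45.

a_45 = 6

n=45: 1·45 3·15 5·9 9·5 15·3 45·1  f→[1+1+1+1+1+1]=6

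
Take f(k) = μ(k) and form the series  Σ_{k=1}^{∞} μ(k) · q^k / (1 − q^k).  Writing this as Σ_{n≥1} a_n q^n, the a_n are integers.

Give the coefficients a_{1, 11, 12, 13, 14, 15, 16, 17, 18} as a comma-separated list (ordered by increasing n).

1, 0, 0, 0, 0, 0, 0, 0, 0

d|1:{1}  Σμ=1=1
d|11:{11,1}  Σμ=(-1)+1=0
n=12: 12·1 6·2 4·3 3·4 2·6 1·12  μ→[0+1+0+(-1)+(-1)+1]=0
[q^13] μ(13)=-1,μ(1)=1 ⇒ 0
[q^14] μ(14)=1,μ(7)=-1,μ(2)=-1,μ(1)=1 ⇒ 0
n=15: 15·1 5·3 3·5 1·15  μ→[1+(-1)+(-1)+1]=0
q^16  k|16↦μ(k): 16:0 8:0 4:0 2:-1 1:1  a_16=0
n=17: 17·1 1·17  μ→[(-1)+1]=0
q^18  k|18↦μ(k): 1:1 2:-1 3:-1 6:1 9:0 18:0  a_18=0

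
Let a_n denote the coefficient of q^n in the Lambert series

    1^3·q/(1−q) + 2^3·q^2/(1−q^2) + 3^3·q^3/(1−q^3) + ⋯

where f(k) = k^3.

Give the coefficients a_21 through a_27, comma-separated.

q^21  k|21↦f(k): 21:9261 7:343 3:27 1:1  a_21=9632
d|22:{22,11,2,1}  Σf=10648+1331+8+1=11988
d|23:{1,23}  Σf=1+12167=12168
q^24  k|24↦f(k): 1:1 2:8 3:27 4:64 6:216 8:512 12:1728 24:13824  a_24=16380
[q^25] f(1)=1,f(5)=125,f(25)=15625 ⇒ 15751
[q^26] f(1)=1,f(2)=8,f(13)=2197,f(26)=17576 ⇒ 19782
q^27  k|27↦f(k): 1:1 3:27 9:729 27:19683  a_27=20440

9632, 11988, 12168, 16380, 15751, 19782, 20440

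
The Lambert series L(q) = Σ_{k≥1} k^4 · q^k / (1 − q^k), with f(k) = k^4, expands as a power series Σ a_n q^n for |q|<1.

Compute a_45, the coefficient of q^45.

d|45:{1,3,5,9,15,45}  Σf=1+81+625+6561+50625+4100625=4158518

a_45 = 4158518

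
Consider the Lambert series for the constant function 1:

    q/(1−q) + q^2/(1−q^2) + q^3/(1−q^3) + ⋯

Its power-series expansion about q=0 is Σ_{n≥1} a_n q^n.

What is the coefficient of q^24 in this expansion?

a_24 = 8

n=24: 1·24 2·12 3·8 4·6 6·4 8·3 12·2 24·1  f→[1+1+1+1+1+1+1+1]=8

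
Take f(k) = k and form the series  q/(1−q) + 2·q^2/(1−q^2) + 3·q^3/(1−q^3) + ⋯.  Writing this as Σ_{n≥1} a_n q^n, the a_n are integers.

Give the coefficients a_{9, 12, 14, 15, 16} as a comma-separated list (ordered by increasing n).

[q^9] f(1)=1,f(3)=3,f(9)=9 ⇒ 13
n=12: 1·12 2·6 3·4 4·3 6·2 12·1  f→[1+2+3+4+6+12]=28
d|14:{1,2,7,14}  Σf=1+2+7+14=24
n=15: 15·1 5·3 3·5 1·15  f→[15+5+3+1]=24
n=16: 1·16 2·8 4·4 8·2 16·1  f→[1+2+4+8+16]=31

13, 28, 24, 24, 31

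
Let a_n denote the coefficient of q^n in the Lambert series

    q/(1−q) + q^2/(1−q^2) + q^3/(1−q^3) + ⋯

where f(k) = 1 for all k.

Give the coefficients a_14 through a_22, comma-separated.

4, 4, 5, 2, 6, 2, 6, 4, 4

[q^14] f(1)=1,f(2)=1,f(7)=1,f(14)=1 ⇒ 4
q^15  k|15↦f(k): 1:1 3:1 5:1 15:1  a_15=4
[q^16] f(16)=1,f(8)=1,f(4)=1,f(2)=1,f(1)=1 ⇒ 5
q^17  k|17↦f(k): 17:1 1:1  a_17=2
q^18  k|18↦f(k): 1:1 2:1 3:1 6:1 9:1 18:1  a_18=6
n=19: 19·1 1·19  f→[1+1]=2
d|20:{20,10,5,4,2,1}  Σf=1+1+1+1+1+1=6
d|21:{21,7,3,1}  Σf=1+1+1+1=4
d|22:{22,11,2,1}  Σf=1+1+1+1=4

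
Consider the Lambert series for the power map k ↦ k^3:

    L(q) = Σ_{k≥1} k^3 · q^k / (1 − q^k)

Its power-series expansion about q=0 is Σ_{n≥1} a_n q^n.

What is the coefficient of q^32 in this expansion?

a_32 = 37449

[q^32] f(1)=1,f(2)=8,f(4)=64,f(8)=512,f(16)=4096,f(32)=32768 ⇒ 37449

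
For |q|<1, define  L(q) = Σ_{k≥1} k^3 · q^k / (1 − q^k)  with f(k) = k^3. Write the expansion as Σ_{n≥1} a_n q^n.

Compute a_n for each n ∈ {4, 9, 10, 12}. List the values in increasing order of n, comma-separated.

[q^4] f(1)=1,f(2)=8,f(4)=64 ⇒ 73
q^9  k|9↦f(k): 9:729 3:27 1:1  a_9=757
d|10:{1,2,5,10}  Σf=1+8+125+1000=1134
q^12  k|12↦f(k): 1:1 2:8 3:27 4:64 6:216 12:1728  a_12=2044

73, 757, 1134, 2044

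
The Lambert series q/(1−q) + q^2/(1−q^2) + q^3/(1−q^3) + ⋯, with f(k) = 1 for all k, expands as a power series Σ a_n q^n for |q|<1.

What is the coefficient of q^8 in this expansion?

a_8 = 4

q^8  k|8↦f(k): 8:1 4:1 2:1 1:1  a_8=4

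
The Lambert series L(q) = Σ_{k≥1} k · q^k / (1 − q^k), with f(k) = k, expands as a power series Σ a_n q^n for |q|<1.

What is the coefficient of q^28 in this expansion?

n=28: 1·28 2·14 4·7 7·4 14·2 28·1  f→[1+2+4+7+14+28]=56

a_28 = 56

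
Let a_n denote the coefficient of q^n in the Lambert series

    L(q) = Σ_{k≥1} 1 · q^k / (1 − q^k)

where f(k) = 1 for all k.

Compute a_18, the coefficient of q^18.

a_18 = 6

[q^18] f(1)=1,f(2)=1,f(3)=1,f(6)=1,f(9)=1,f(18)=1 ⇒ 6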